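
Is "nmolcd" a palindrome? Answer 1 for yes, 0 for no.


Input: nmolcd
Reversed: dclomn
  Compare pos 0 ('n') with pos 5 ('d'): MISMATCH
  Compare pos 1 ('m') with pos 4 ('c'): MISMATCH
  Compare pos 2 ('o') with pos 3 ('l'): MISMATCH
Result: not a palindrome

0


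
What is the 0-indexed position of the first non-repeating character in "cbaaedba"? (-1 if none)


Input: cbaaedba
Character frequencies:
  'a': 3
  'b': 2
  'c': 1
  'd': 1
  'e': 1
Scanning left to right for freq == 1:
  Position 0 ('c'): unique! => answer = 0

0


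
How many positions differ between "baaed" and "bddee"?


Comparing "baaed" and "bddee" position by position:
  Position 0: 'b' vs 'b' => same
  Position 1: 'a' vs 'd' => DIFFER
  Position 2: 'a' vs 'd' => DIFFER
  Position 3: 'e' vs 'e' => same
  Position 4: 'd' vs 'e' => DIFFER
Positions that differ: 3

3


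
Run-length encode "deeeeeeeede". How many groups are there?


Input: deeeeeeeede
Scanning for consecutive runs:
  Group 1: 'd' x 1 (positions 0-0)
  Group 2: 'e' x 8 (positions 1-8)
  Group 3: 'd' x 1 (positions 9-9)
  Group 4: 'e' x 1 (positions 10-10)
Total groups: 4

4


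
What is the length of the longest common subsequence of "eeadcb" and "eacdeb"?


LCS of "eeadcb" and "eacdeb"
DP table:
           e    a    c    d    e    b
      0    0    0    0    0    0    0
  e   0    1    1    1    1    1    1
  e   0    1    1    1    1    2    2
  a   0    1    2    2    2    2    2
  d   0    1    2    2    3    3    3
  c   0    1    2    3    3    3    3
  b   0    1    2    3    3    3    4
LCS length = dp[6][6] = 4

4


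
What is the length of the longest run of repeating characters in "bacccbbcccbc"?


Input: "bacccbbcccbc"
Scanning for longest run:
  Position 1 ('a'): new char, reset run to 1
  Position 2 ('c'): new char, reset run to 1
  Position 3 ('c'): continues run of 'c', length=2
  Position 4 ('c'): continues run of 'c', length=3
  Position 5 ('b'): new char, reset run to 1
  Position 6 ('b'): continues run of 'b', length=2
  Position 7 ('c'): new char, reset run to 1
  Position 8 ('c'): continues run of 'c', length=2
  Position 9 ('c'): continues run of 'c', length=3
  Position 10 ('b'): new char, reset run to 1
  Position 11 ('c'): new char, reset run to 1
Longest run: 'c' with length 3

3


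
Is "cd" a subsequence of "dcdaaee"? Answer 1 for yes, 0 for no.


Check if "cd" is a subsequence of "dcdaaee"
Greedy scan:
  Position 0 ('d'): no match needed
  Position 1 ('c'): matches sub[0] = 'c'
  Position 2 ('d'): matches sub[1] = 'd'
  Position 3 ('a'): no match needed
  Position 4 ('a'): no match needed
  Position 5 ('e'): no match needed
  Position 6 ('e'): no match needed
All 2 characters matched => is a subsequence

1


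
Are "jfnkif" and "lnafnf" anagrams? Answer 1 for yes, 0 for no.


Strings: "jfnkif", "lnafnf"
Sorted first:  ffijkn
Sorted second: afflnn
Differ at position 0: 'f' vs 'a' => not anagrams

0


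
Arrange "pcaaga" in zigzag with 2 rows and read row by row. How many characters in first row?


Zigzag "pcaaga" into 2 rows:
Placing characters:
  'p' => row 0
  'c' => row 1
  'a' => row 0
  'a' => row 1
  'g' => row 0
  'a' => row 1
Rows:
  Row 0: "pag"
  Row 1: "caa"
First row length: 3

3


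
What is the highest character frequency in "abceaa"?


Input: abceaa
Character counts:
  'a': 3
  'b': 1
  'c': 1
  'e': 1
Maximum frequency: 3

3


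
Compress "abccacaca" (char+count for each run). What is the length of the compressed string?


Input: abccacaca
Runs:
  'a' x 1 => "a1"
  'b' x 1 => "b1"
  'c' x 2 => "c2"
  'a' x 1 => "a1"
  'c' x 1 => "c1"
  'a' x 1 => "a1"
  'c' x 1 => "c1"
  'a' x 1 => "a1"
Compressed: "a1b1c2a1c1a1c1a1"
Compressed length: 16

16


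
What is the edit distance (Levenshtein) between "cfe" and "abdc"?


Computing edit distance: "cfe" -> "abdc"
DP table:
           a    b    d    c
      0    1    2    3    4
  c   1    1    2    3    3
  f   2    2    2    3    4
  e   3    3    3    3    4
Edit distance = dp[3][4] = 4

4


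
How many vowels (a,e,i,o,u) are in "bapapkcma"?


Input: bapapkcma
Checking each character:
  'b' at position 0: consonant
  'a' at position 1: vowel (running total: 1)
  'p' at position 2: consonant
  'a' at position 3: vowel (running total: 2)
  'p' at position 4: consonant
  'k' at position 5: consonant
  'c' at position 6: consonant
  'm' at position 7: consonant
  'a' at position 8: vowel (running total: 3)
Total vowels: 3

3


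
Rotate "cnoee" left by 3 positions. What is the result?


Input: "cnoee", rotate left by 3
First 3 characters: "cno"
Remaining characters: "ee"
Concatenate remaining + first: "ee" + "cno" = "eecno"

eecno


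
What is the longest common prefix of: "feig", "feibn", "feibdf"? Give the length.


Words: feig, feibn, feibdf
  Position 0: all 'f' => match
  Position 1: all 'e' => match
  Position 2: all 'i' => match
  Position 3: ('g', 'b', 'b') => mismatch, stop
LCP = "fei" (length 3)

3


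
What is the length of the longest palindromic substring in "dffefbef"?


Input: "dffefbef"
Checking substrings for palindromes:
  [2:5] "fef" (len 3) => palindrome
  [1:3] "ff" (len 2) => palindrome
Longest palindromic substring: "fef" with length 3

3


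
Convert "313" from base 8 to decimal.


Input: "313" in base 8
Positional expansion:
  Digit '3' (value 3) x 8^2 = 192
  Digit '1' (value 1) x 8^1 = 8
  Digit '3' (value 3) x 8^0 = 3
Sum = 203

203


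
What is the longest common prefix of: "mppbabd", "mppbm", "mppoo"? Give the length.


Words: mppbabd, mppbm, mppoo
  Position 0: all 'm' => match
  Position 1: all 'p' => match
  Position 2: all 'p' => match
  Position 3: ('b', 'b', 'o') => mismatch, stop
LCP = "mpp" (length 3)

3


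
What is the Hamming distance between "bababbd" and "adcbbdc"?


Comparing "bababbd" and "adcbbdc" position by position:
  Position 0: 'b' vs 'a' => differ
  Position 1: 'a' vs 'd' => differ
  Position 2: 'b' vs 'c' => differ
  Position 3: 'a' vs 'b' => differ
  Position 4: 'b' vs 'b' => same
  Position 5: 'b' vs 'd' => differ
  Position 6: 'd' vs 'c' => differ
Total differences (Hamming distance): 6

6


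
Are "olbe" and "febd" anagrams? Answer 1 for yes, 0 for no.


Strings: "olbe", "febd"
Sorted first:  belo
Sorted second: bdef
Differ at position 1: 'e' vs 'd' => not anagrams

0


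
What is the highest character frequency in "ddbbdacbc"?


Input: ddbbdacbc
Character counts:
  'a': 1
  'b': 3
  'c': 2
  'd': 3
Maximum frequency: 3

3


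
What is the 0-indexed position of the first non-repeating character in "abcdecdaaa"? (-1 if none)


Input: abcdecdaaa
Character frequencies:
  'a': 4
  'b': 1
  'c': 2
  'd': 2
  'e': 1
Scanning left to right for freq == 1:
  Position 0 ('a'): freq=4, skip
  Position 1 ('b'): unique! => answer = 1

1


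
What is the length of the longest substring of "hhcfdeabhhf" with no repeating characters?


Input: "hhcfdeabhhf"
Sliding window (track last position of each char):
  Position 0 ('h'): window [0,0] length 1 -- new best
  Position 1 ('h'): repeat (last at 0), move window start to 1
  Position 1 ('h'): window [1,1] length 1
  Position 2 ('c'): window [1,2] length 2 -- new best
  Position 3 ('f'): window [1,3] length 3 -- new best
  Position 4 ('d'): window [1,4] length 4 -- new best
  Position 5 ('e'): window [1,5] length 5 -- new best
  Position 6 ('a'): window [1,6] length 6 -- new best
  Position 7 ('b'): window [1,7] length 7 -- new best
  Position 8 ('h'): repeat (last at 1), move window start to 2
  Position 8 ('h'): window [2,8] length 7
  Position 9 ('h'): repeat (last at 8), move window start to 9
  Position 9 ('h'): window [9,9] length 1
  Position 10 ('f'): window [9,10] length 2
Longest substring with no repeats: "hcfdeab" with length 7

7


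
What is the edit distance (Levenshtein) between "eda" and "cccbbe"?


Computing edit distance: "eda" -> "cccbbe"
DP table:
           c    c    c    b    b    e
      0    1    2    3    4    5    6
  e   1    1    2    3    4    5    5
  d   2    2    2    3    4    5    6
  a   3    3    3    3    4    5    6
Edit distance = dp[3][6] = 6

6


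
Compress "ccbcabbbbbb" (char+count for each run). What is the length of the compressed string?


Input: ccbcabbbbbb
Runs:
  'c' x 2 => "c2"
  'b' x 1 => "b1"
  'c' x 1 => "c1"
  'a' x 1 => "a1"
  'b' x 6 => "b6"
Compressed: "c2b1c1a1b6"
Compressed length: 10

10


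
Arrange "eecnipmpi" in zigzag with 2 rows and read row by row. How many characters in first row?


Zigzag "eecnipmpi" into 2 rows:
Placing characters:
  'e' => row 0
  'e' => row 1
  'c' => row 0
  'n' => row 1
  'i' => row 0
  'p' => row 1
  'm' => row 0
  'p' => row 1
  'i' => row 0
Rows:
  Row 0: "ecimi"
  Row 1: "enpp"
First row length: 5

5


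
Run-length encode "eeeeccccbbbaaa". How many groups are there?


Input: eeeeccccbbbaaa
Scanning for consecutive runs:
  Group 1: 'e' x 4 (positions 0-3)
  Group 2: 'c' x 4 (positions 4-7)
  Group 3: 'b' x 3 (positions 8-10)
  Group 4: 'a' x 3 (positions 11-13)
Total groups: 4

4


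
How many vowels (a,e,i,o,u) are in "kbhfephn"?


Input: kbhfephn
Checking each character:
  'k' at position 0: consonant
  'b' at position 1: consonant
  'h' at position 2: consonant
  'f' at position 3: consonant
  'e' at position 4: vowel (running total: 1)
  'p' at position 5: consonant
  'h' at position 6: consonant
  'n' at position 7: consonant
Total vowels: 1

1


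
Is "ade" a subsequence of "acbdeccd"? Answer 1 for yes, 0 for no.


Check if "ade" is a subsequence of "acbdeccd"
Greedy scan:
  Position 0 ('a'): matches sub[0] = 'a'
  Position 1 ('c'): no match needed
  Position 2 ('b'): no match needed
  Position 3 ('d'): matches sub[1] = 'd'
  Position 4 ('e'): matches sub[2] = 'e'
  Position 5 ('c'): no match needed
  Position 6 ('c'): no match needed
  Position 7 ('d'): no match needed
All 3 characters matched => is a subsequence

1


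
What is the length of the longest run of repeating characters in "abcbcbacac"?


Input: "abcbcbacac"
Scanning for longest run:
  Position 1 ('b'): new char, reset run to 1
  Position 2 ('c'): new char, reset run to 1
  Position 3 ('b'): new char, reset run to 1
  Position 4 ('c'): new char, reset run to 1
  Position 5 ('b'): new char, reset run to 1
  Position 6 ('a'): new char, reset run to 1
  Position 7 ('c'): new char, reset run to 1
  Position 8 ('a'): new char, reset run to 1
  Position 9 ('c'): new char, reset run to 1
Longest run: 'a' with length 1

1


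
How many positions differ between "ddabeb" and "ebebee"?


Comparing "ddabeb" and "ebebee" position by position:
  Position 0: 'd' vs 'e' => DIFFER
  Position 1: 'd' vs 'b' => DIFFER
  Position 2: 'a' vs 'e' => DIFFER
  Position 3: 'b' vs 'b' => same
  Position 4: 'e' vs 'e' => same
  Position 5: 'b' vs 'e' => DIFFER
Positions that differ: 4

4


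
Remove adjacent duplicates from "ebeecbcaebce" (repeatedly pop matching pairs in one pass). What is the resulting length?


Input: ebeecbcaebce
Stack-based adjacent duplicate removal:
  Read 'e': push. Stack: e
  Read 'b': push. Stack: eb
  Read 'e': push. Stack: ebe
  Read 'e': matches stack top 'e' => pop. Stack: eb
  Read 'c': push. Stack: ebc
  Read 'b': push. Stack: ebcb
  Read 'c': push. Stack: ebcbc
  Read 'a': push. Stack: ebcbca
  Read 'e': push. Stack: ebcbcae
  Read 'b': push. Stack: ebcbcaeb
  Read 'c': push. Stack: ebcbcaebc
  Read 'e': push. Stack: ebcbcaebce
Final stack: "ebcbcaebce" (length 10)

10


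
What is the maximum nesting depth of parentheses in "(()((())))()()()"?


Input: "(()((())))()()()"
Tracking depth:
  Position 0 '(': depth becomes 1
  Position 1 '(': depth becomes 2
  Position 2 ')': depth becomes 1
  Position 3 '(': depth becomes 2
  Position 4 '(': depth becomes 3
  Position 5 '(': depth becomes 4
  Position 6 ')': depth becomes 3
  Position 7 ')': depth becomes 2
  Position 8 ')': depth becomes 1
  Position 9 ')': depth becomes 0
  Position 10 '(': depth becomes 1
  Position 11 ')': depth becomes 0
  Position 12 '(': depth becomes 1
  Position 13 ')': depth becomes 0
  Position 14 '(': depth becomes 1
  Position 15 ')': depth becomes 0
Maximum depth reached: 4

4


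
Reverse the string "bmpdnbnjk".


Input: bmpdnbnjk
Reading characters right to left:
  Position 8: 'k'
  Position 7: 'j'
  Position 6: 'n'
  Position 5: 'b'
  Position 4: 'n'
  Position 3: 'd'
  Position 2: 'p'
  Position 1: 'm'
  Position 0: 'b'
Reversed: kjnbndpmb

kjnbndpmb


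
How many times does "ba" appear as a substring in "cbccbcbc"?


Searching for "ba" in "cbccbcbc"
Scanning each position:
  Position 0: "cb" => no
  Position 1: "bc" => no
  Position 2: "cc" => no
  Position 3: "cb" => no
  Position 4: "bc" => no
  Position 5: "cb" => no
  Position 6: "bc" => no
Total occurrences: 0

0


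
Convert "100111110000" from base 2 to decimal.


Input: "100111110000" in base 2
Positional expansion:
  Digit '1' (value 1) x 2^11 = 2048
  Digit '0' (value 0) x 2^10 = 0
  Digit '0' (value 0) x 2^9 = 0
  Digit '1' (value 1) x 2^8 = 256
  Digit '1' (value 1) x 2^7 = 128
  Digit '1' (value 1) x 2^6 = 64
  Digit '1' (value 1) x 2^5 = 32
  Digit '1' (value 1) x 2^4 = 16
  Digit '0' (value 0) x 2^3 = 0
  Digit '0' (value 0) x 2^2 = 0
  Digit '0' (value 0) x 2^1 = 0
  Digit '0' (value 0) x 2^0 = 0
Sum = 2544

2544


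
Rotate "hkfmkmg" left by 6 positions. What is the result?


Input: "hkfmkmg", rotate left by 6
First 6 characters: "hkfmkm"
Remaining characters: "g"
Concatenate remaining + first: "g" + "hkfmkm" = "ghkfmkm"

ghkfmkm


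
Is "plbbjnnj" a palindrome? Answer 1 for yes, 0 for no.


Input: plbbjnnj
Reversed: jnnjbblp
  Compare pos 0 ('p') with pos 7 ('j'): MISMATCH
  Compare pos 1 ('l') with pos 6 ('n'): MISMATCH
  Compare pos 2 ('b') with pos 5 ('n'): MISMATCH
  Compare pos 3 ('b') with pos 4 ('j'): MISMATCH
Result: not a palindrome

0


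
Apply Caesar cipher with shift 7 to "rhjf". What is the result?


Caesar cipher: shift "rhjf" by 7
  'r' (pos 17) + 7 = pos 24 = 'y'
  'h' (pos 7) + 7 = pos 14 = 'o'
  'j' (pos 9) + 7 = pos 16 = 'q'
  'f' (pos 5) + 7 = pos 12 = 'm'
Result: yoqm

yoqm


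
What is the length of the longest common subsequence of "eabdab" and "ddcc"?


LCS of "eabdab" and "ddcc"
DP table:
           d    d    c    c
      0    0    0    0    0
  e   0    0    0    0    0
  a   0    0    0    0    0
  b   0    0    0    0    0
  d   0    1    1    1    1
  a   0    1    1    1    1
  b   0    1    1    1    1
LCS length = dp[6][4] = 1

1


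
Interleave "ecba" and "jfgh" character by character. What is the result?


Interleaving "ecba" and "jfgh":
  Position 0: 'e' from first, 'j' from second => "ej"
  Position 1: 'c' from first, 'f' from second => "cf"
  Position 2: 'b' from first, 'g' from second => "bg"
  Position 3: 'a' from first, 'h' from second => "ah"
Result: ejcfbgah

ejcfbgah


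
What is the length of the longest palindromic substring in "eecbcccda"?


Input: "eecbcccda"
Checking substrings for palindromes:
  [2:5] "cbc" (len 3) => palindrome
  [4:7] "ccc" (len 3) => palindrome
  [0:2] "ee" (len 2) => palindrome
  [4:6] "cc" (len 2) => palindrome
  [5:7] "cc" (len 2) => palindrome
Longest palindromic substring: "cbc" with length 3

3


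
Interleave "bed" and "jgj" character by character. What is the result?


Interleaving "bed" and "jgj":
  Position 0: 'b' from first, 'j' from second => "bj"
  Position 1: 'e' from first, 'g' from second => "eg"
  Position 2: 'd' from first, 'j' from second => "dj"
Result: bjegdj

bjegdj


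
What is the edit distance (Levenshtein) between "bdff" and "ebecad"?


Computing edit distance: "bdff" -> "ebecad"
DP table:
           e    b    e    c    a    d
      0    1    2    3    4    5    6
  b   1    1    1    2    3    4    5
  d   2    2    2    2    3    4    4
  f   3    3    3    3    3    4    5
  f   4    4    4    4    4    4    5
Edit distance = dp[4][6] = 5

5


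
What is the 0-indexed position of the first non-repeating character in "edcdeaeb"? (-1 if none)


Input: edcdeaeb
Character frequencies:
  'a': 1
  'b': 1
  'c': 1
  'd': 2
  'e': 3
Scanning left to right for freq == 1:
  Position 0 ('e'): freq=3, skip
  Position 1 ('d'): freq=2, skip
  Position 2 ('c'): unique! => answer = 2

2


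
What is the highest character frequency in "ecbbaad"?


Input: ecbbaad
Character counts:
  'a': 2
  'b': 2
  'c': 1
  'd': 1
  'e': 1
Maximum frequency: 2

2


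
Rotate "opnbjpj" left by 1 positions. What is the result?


Input: "opnbjpj", rotate left by 1
First 1 characters: "o"
Remaining characters: "pnbjpj"
Concatenate remaining + first: "pnbjpj" + "o" = "pnbjpjo"

pnbjpjo


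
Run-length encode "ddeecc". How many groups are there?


Input: ddeecc
Scanning for consecutive runs:
  Group 1: 'd' x 2 (positions 0-1)
  Group 2: 'e' x 2 (positions 2-3)
  Group 3: 'c' x 2 (positions 4-5)
Total groups: 3

3


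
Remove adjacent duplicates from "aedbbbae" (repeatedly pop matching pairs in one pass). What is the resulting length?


Input: aedbbbae
Stack-based adjacent duplicate removal:
  Read 'a': push. Stack: a
  Read 'e': push. Stack: ae
  Read 'd': push. Stack: aed
  Read 'b': push. Stack: aedb
  Read 'b': matches stack top 'b' => pop. Stack: aed
  Read 'b': push. Stack: aedb
  Read 'a': push. Stack: aedba
  Read 'e': push. Stack: aedbae
Final stack: "aedbae" (length 6)

6


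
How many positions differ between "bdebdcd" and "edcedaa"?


Comparing "bdebdcd" and "edcedaa" position by position:
  Position 0: 'b' vs 'e' => DIFFER
  Position 1: 'd' vs 'd' => same
  Position 2: 'e' vs 'c' => DIFFER
  Position 3: 'b' vs 'e' => DIFFER
  Position 4: 'd' vs 'd' => same
  Position 5: 'c' vs 'a' => DIFFER
  Position 6: 'd' vs 'a' => DIFFER
Positions that differ: 5

5


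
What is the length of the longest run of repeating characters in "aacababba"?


Input: "aacababba"
Scanning for longest run:
  Position 1 ('a'): continues run of 'a', length=2
  Position 2 ('c'): new char, reset run to 1
  Position 3 ('a'): new char, reset run to 1
  Position 4 ('b'): new char, reset run to 1
  Position 5 ('a'): new char, reset run to 1
  Position 6 ('b'): new char, reset run to 1
  Position 7 ('b'): continues run of 'b', length=2
  Position 8 ('a'): new char, reset run to 1
Longest run: 'a' with length 2

2


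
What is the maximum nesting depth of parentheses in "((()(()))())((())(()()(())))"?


Input: "((()(()))())((())(()()(())))"
Tracking depth:
  Position 0 '(': depth becomes 1
  Position 1 '(': depth becomes 2
  Position 2 '(': depth becomes 3
  Position 3 ')': depth becomes 2
  Position 4 '(': depth becomes 3
  Position 5 '(': depth becomes 4
  Position 6 ')': depth becomes 3
  Position 7 ')': depth becomes 2
  Position 8 ')': depth becomes 1
  Position 9 '(': depth becomes 2
  Position 10 ')': depth becomes 1
  Position 11 ')': depth becomes 0
  Position 12 '(': depth becomes 1
  Position 13 '(': depth becomes 2
  Position 14 '(': depth becomes 3
  Position 15 ')': depth becomes 2
  Position 16 ')': depth becomes 1
  Position 17 '(': depth becomes 2
  Position 18 '(': depth becomes 3
  Position 19 ')': depth becomes 2
  Position 20 '(': depth becomes 3
  Position 21 ')': depth becomes 2
  Position 22 '(': depth becomes 3
  Position 23 '(': depth becomes 4
  Position 24 ')': depth becomes 3
  Position 25 ')': depth becomes 2
  Position 26 ')': depth becomes 1
  Position 27 ')': depth becomes 0
Maximum depth reached: 4

4


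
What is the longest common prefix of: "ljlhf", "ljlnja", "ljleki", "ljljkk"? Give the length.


Words: ljlhf, ljlnja, ljleki, ljljkk
  Position 0: all 'l' => match
  Position 1: all 'j' => match
  Position 2: all 'l' => match
  Position 3: ('h', 'n', 'e', 'j') => mismatch, stop
LCP = "ljl" (length 3)

3


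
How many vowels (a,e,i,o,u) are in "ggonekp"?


Input: ggonekp
Checking each character:
  'g' at position 0: consonant
  'g' at position 1: consonant
  'o' at position 2: vowel (running total: 1)
  'n' at position 3: consonant
  'e' at position 4: vowel (running total: 2)
  'k' at position 5: consonant
  'p' at position 6: consonant
Total vowels: 2

2


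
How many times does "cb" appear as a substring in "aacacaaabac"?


Searching for "cb" in "aacacaaabac"
Scanning each position:
  Position 0: "aa" => no
  Position 1: "ac" => no
  Position 2: "ca" => no
  Position 3: "ac" => no
  Position 4: "ca" => no
  Position 5: "aa" => no
  Position 6: "aa" => no
  Position 7: "ab" => no
  Position 8: "ba" => no
  Position 9: "ac" => no
Total occurrences: 0

0


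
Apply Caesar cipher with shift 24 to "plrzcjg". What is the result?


Caesar cipher: shift "plrzcjg" by 24
  'p' (pos 15) + 24 = pos 13 = 'n'
  'l' (pos 11) + 24 = pos 9 = 'j'
  'r' (pos 17) + 24 = pos 15 = 'p'
  'z' (pos 25) + 24 = pos 23 = 'x'
  'c' (pos 2) + 24 = pos 0 = 'a'
  'j' (pos 9) + 24 = pos 7 = 'h'
  'g' (pos 6) + 24 = pos 4 = 'e'
Result: njpxahe

njpxahe


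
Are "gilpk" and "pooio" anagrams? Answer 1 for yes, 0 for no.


Strings: "gilpk", "pooio"
Sorted first:  giklp
Sorted second: iooop
Differ at position 0: 'g' vs 'i' => not anagrams

0


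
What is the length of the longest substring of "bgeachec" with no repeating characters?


Input: "bgeachec"
Sliding window (track last position of each char):
  Position 0 ('b'): window [0,0] length 1 -- new best
  Position 1 ('g'): window [0,1] length 2 -- new best
  Position 2 ('e'): window [0,2] length 3 -- new best
  Position 3 ('a'): window [0,3] length 4 -- new best
  Position 4 ('c'): window [0,4] length 5 -- new best
  Position 5 ('h'): window [0,5] length 6 -- new best
  Position 6 ('e'): repeat (last at 2), move window start to 3
  Position 6 ('e'): window [3,6] length 4
  Position 7 ('c'): repeat (last at 4), move window start to 5
  Position 7 ('c'): window [5,7] length 3
Longest substring with no repeats: "bgeach" with length 6

6


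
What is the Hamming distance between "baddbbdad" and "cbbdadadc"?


Comparing "baddbbdad" and "cbbdadadc" position by position:
  Position 0: 'b' vs 'c' => differ
  Position 1: 'a' vs 'b' => differ
  Position 2: 'd' vs 'b' => differ
  Position 3: 'd' vs 'd' => same
  Position 4: 'b' vs 'a' => differ
  Position 5: 'b' vs 'd' => differ
  Position 6: 'd' vs 'a' => differ
  Position 7: 'a' vs 'd' => differ
  Position 8: 'd' vs 'c' => differ
Total differences (Hamming distance): 8

8


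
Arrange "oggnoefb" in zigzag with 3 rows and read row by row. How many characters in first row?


Zigzag "oggnoefb" into 3 rows:
Placing characters:
  'o' => row 0
  'g' => row 1
  'g' => row 2
  'n' => row 1
  'o' => row 0
  'e' => row 1
  'f' => row 2
  'b' => row 1
Rows:
  Row 0: "oo"
  Row 1: "gneb"
  Row 2: "gf"
First row length: 2

2


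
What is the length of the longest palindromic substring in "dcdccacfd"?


Input: "dcdccacfd"
Checking substrings for palindromes:
  [0:3] "dcd" (len 3) => palindrome
  [1:4] "cdc" (len 3) => palindrome
  [4:7] "cac" (len 3) => palindrome
  [3:5] "cc" (len 2) => palindrome
Longest palindromic substring: "dcd" with length 3

3


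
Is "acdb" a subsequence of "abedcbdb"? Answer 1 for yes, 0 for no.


Check if "acdb" is a subsequence of "abedcbdb"
Greedy scan:
  Position 0 ('a'): matches sub[0] = 'a'
  Position 1 ('b'): no match needed
  Position 2 ('e'): no match needed
  Position 3 ('d'): no match needed
  Position 4 ('c'): matches sub[1] = 'c'
  Position 5 ('b'): no match needed
  Position 6 ('d'): matches sub[2] = 'd'
  Position 7 ('b'): matches sub[3] = 'b'
All 4 characters matched => is a subsequence

1


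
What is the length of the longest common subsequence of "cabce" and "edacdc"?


LCS of "cabce" and "edacdc"
DP table:
           e    d    a    c    d    c
      0    0    0    0    0    0    0
  c   0    0    0    0    1    1    1
  a   0    0    0    1    1    1    1
  b   0    0    0    1    1    1    1
  c   0    0    0    1    2    2    2
  e   0    1    1    1    2    2    2
LCS length = dp[5][6] = 2

2


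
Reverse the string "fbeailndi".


Input: fbeailndi
Reading characters right to left:
  Position 8: 'i'
  Position 7: 'd'
  Position 6: 'n'
  Position 5: 'l'
  Position 4: 'i'
  Position 3: 'a'
  Position 2: 'e'
  Position 1: 'b'
  Position 0: 'f'
Reversed: idnliaebf

idnliaebf


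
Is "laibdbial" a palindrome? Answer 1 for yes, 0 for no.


Input: laibdbial
Reversed: laibdbial
  Compare pos 0 ('l') with pos 8 ('l'): match
  Compare pos 1 ('a') with pos 7 ('a'): match
  Compare pos 2 ('i') with pos 6 ('i'): match
  Compare pos 3 ('b') with pos 5 ('b'): match
Result: palindrome

1


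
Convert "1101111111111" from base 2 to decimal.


Input: "1101111111111" in base 2
Positional expansion:
  Digit '1' (value 1) x 2^12 = 4096
  Digit '1' (value 1) x 2^11 = 2048
  Digit '0' (value 0) x 2^10 = 0
  Digit '1' (value 1) x 2^9 = 512
  Digit '1' (value 1) x 2^8 = 256
  Digit '1' (value 1) x 2^7 = 128
  Digit '1' (value 1) x 2^6 = 64
  Digit '1' (value 1) x 2^5 = 32
  Digit '1' (value 1) x 2^4 = 16
  Digit '1' (value 1) x 2^3 = 8
  Digit '1' (value 1) x 2^2 = 4
  Digit '1' (value 1) x 2^1 = 2
  Digit '1' (value 1) x 2^0 = 1
Sum = 7167

7167


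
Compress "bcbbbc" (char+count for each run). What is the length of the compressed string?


Input: bcbbbc
Runs:
  'b' x 1 => "b1"
  'c' x 1 => "c1"
  'b' x 3 => "b3"
  'c' x 1 => "c1"
Compressed: "b1c1b3c1"
Compressed length: 8

8


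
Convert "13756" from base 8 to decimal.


Input: "13756" in base 8
Positional expansion:
  Digit '1' (value 1) x 8^4 = 4096
  Digit '3' (value 3) x 8^3 = 1536
  Digit '7' (value 7) x 8^2 = 448
  Digit '5' (value 5) x 8^1 = 40
  Digit '6' (value 6) x 8^0 = 6
Sum = 6126

6126


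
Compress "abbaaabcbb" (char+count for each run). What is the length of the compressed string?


Input: abbaaabcbb
Runs:
  'a' x 1 => "a1"
  'b' x 2 => "b2"
  'a' x 3 => "a3"
  'b' x 1 => "b1"
  'c' x 1 => "c1"
  'b' x 2 => "b2"
Compressed: "a1b2a3b1c1b2"
Compressed length: 12

12


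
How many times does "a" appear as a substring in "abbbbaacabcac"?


Searching for "a" in "abbbbaacabcac"
Scanning each position:
  Position 0: "a" => MATCH
  Position 1: "b" => no
  Position 2: "b" => no
  Position 3: "b" => no
  Position 4: "b" => no
  Position 5: "a" => MATCH
  Position 6: "a" => MATCH
  Position 7: "c" => no
  Position 8: "a" => MATCH
  Position 9: "b" => no
  Position 10: "c" => no
  Position 11: "a" => MATCH
  Position 12: "c" => no
Total occurrences: 5

5


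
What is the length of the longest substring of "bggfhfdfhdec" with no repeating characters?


Input: "bggfhfdfhdec"
Sliding window (track last position of each char):
  Position 0 ('b'): window [0,0] length 1 -- new best
  Position 1 ('g'): window [0,1] length 2 -- new best
  Position 2 ('g'): repeat (last at 1), move window start to 2
  Position 2 ('g'): window [2,2] length 1
  Position 3 ('f'): window [2,3] length 2
  Position 4 ('h'): window [2,4] length 3 -- new best
  Position 5 ('f'): repeat (last at 3), move window start to 4
  Position 5 ('f'): window [4,5] length 2
  Position 6 ('d'): window [4,6] length 3
  Position 7 ('f'): repeat (last at 5), move window start to 6
  Position 7 ('f'): window [6,7] length 2
  Position 8 ('h'): window [6,8] length 3
  Position 9 ('d'): repeat (last at 6), move window start to 7
  Position 9 ('d'): window [7,9] length 3
  Position 10 ('e'): window [7,10] length 4 -- new best
  Position 11 ('c'): window [7,11] length 5 -- new best
Longest substring with no repeats: "fhdec" with length 5

5


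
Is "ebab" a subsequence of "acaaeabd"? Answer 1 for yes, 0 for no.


Check if "ebab" is a subsequence of "acaaeabd"
Greedy scan:
  Position 0 ('a'): no match needed
  Position 1 ('c'): no match needed
  Position 2 ('a'): no match needed
  Position 3 ('a'): no match needed
  Position 4 ('e'): matches sub[0] = 'e'
  Position 5 ('a'): no match needed
  Position 6 ('b'): matches sub[1] = 'b'
  Position 7 ('d'): no match needed
Only matched 2/4 characters => not a subsequence

0


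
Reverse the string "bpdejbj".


Input: bpdejbj
Reading characters right to left:
  Position 6: 'j'
  Position 5: 'b'
  Position 4: 'j'
  Position 3: 'e'
  Position 2: 'd'
  Position 1: 'p'
  Position 0: 'b'
Reversed: jbjedpb

jbjedpb


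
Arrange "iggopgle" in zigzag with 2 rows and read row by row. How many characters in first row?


Zigzag "iggopgle" into 2 rows:
Placing characters:
  'i' => row 0
  'g' => row 1
  'g' => row 0
  'o' => row 1
  'p' => row 0
  'g' => row 1
  'l' => row 0
  'e' => row 1
Rows:
  Row 0: "igpl"
  Row 1: "goge"
First row length: 4

4


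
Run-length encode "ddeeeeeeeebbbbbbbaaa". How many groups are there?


Input: ddeeeeeeeebbbbbbbaaa
Scanning for consecutive runs:
  Group 1: 'd' x 2 (positions 0-1)
  Group 2: 'e' x 8 (positions 2-9)
  Group 3: 'b' x 7 (positions 10-16)
  Group 4: 'a' x 3 (positions 17-19)
Total groups: 4

4


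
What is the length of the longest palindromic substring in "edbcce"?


Input: "edbcce"
Checking substrings for palindromes:
  [3:5] "cc" (len 2) => palindrome
Longest palindromic substring: "cc" with length 2

2


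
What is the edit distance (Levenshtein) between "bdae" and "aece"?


Computing edit distance: "bdae" -> "aece"
DP table:
           a    e    c    e
      0    1    2    3    4
  b   1    1    2    3    4
  d   2    2    2    3    4
  a   3    2    3    3    4
  e   4    3    2    3    3
Edit distance = dp[4][4] = 3

3


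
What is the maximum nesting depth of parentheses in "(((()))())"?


Input: "(((()))())"
Tracking depth:
  Position 0 '(': depth becomes 1
  Position 1 '(': depth becomes 2
  Position 2 '(': depth becomes 3
  Position 3 '(': depth becomes 4
  Position 4 ')': depth becomes 3
  Position 5 ')': depth becomes 2
  Position 6 ')': depth becomes 1
  Position 7 '(': depth becomes 2
  Position 8 ')': depth becomes 1
  Position 9 ')': depth becomes 0
Maximum depth reached: 4

4


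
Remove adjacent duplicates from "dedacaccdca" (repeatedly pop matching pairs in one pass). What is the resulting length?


Input: dedacaccdca
Stack-based adjacent duplicate removal:
  Read 'd': push. Stack: d
  Read 'e': push. Stack: de
  Read 'd': push. Stack: ded
  Read 'a': push. Stack: deda
  Read 'c': push. Stack: dedac
  Read 'a': push. Stack: dedaca
  Read 'c': push. Stack: dedacac
  Read 'c': matches stack top 'c' => pop. Stack: dedaca
  Read 'd': push. Stack: dedacad
  Read 'c': push. Stack: dedacadc
  Read 'a': push. Stack: dedacadca
Final stack: "dedacadca" (length 9)

9


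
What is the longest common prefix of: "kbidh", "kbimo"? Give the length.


Words: kbidh, kbimo
  Position 0: all 'k' => match
  Position 1: all 'b' => match
  Position 2: all 'i' => match
  Position 3: ('d', 'm') => mismatch, stop
LCP = "kbi" (length 3)

3


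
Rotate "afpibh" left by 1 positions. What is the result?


Input: "afpibh", rotate left by 1
First 1 characters: "a"
Remaining characters: "fpibh"
Concatenate remaining + first: "fpibh" + "a" = "fpibha"

fpibha


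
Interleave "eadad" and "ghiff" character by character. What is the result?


Interleaving "eadad" and "ghiff":
  Position 0: 'e' from first, 'g' from second => "eg"
  Position 1: 'a' from first, 'h' from second => "ah"
  Position 2: 'd' from first, 'i' from second => "di"
  Position 3: 'a' from first, 'f' from second => "af"
  Position 4: 'd' from first, 'f' from second => "df"
Result: egahdiafdf

egahdiafdf


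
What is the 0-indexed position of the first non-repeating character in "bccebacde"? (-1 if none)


Input: bccebacde
Character frequencies:
  'a': 1
  'b': 2
  'c': 3
  'd': 1
  'e': 2
Scanning left to right for freq == 1:
  Position 0 ('b'): freq=2, skip
  Position 1 ('c'): freq=3, skip
  Position 2 ('c'): freq=3, skip
  Position 3 ('e'): freq=2, skip
  Position 4 ('b'): freq=2, skip
  Position 5 ('a'): unique! => answer = 5

5


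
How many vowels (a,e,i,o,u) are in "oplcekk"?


Input: oplcekk
Checking each character:
  'o' at position 0: vowel (running total: 1)
  'p' at position 1: consonant
  'l' at position 2: consonant
  'c' at position 3: consonant
  'e' at position 4: vowel (running total: 2)
  'k' at position 5: consonant
  'k' at position 6: consonant
Total vowels: 2

2


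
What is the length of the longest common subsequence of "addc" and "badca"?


LCS of "addc" and "badca"
DP table:
           b    a    d    c    a
      0    0    0    0    0    0
  a   0    0    1    1    1    1
  d   0    0    1    2    2    2
  d   0    0    1    2    2    2
  c   0    0    1    2    3    3
LCS length = dp[4][5] = 3

3


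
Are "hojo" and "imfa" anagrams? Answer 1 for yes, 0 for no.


Strings: "hojo", "imfa"
Sorted first:  hjoo
Sorted second: afim
Differ at position 0: 'h' vs 'a' => not anagrams

0


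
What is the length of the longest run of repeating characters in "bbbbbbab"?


Input: "bbbbbbab"
Scanning for longest run:
  Position 1 ('b'): continues run of 'b', length=2
  Position 2 ('b'): continues run of 'b', length=3
  Position 3 ('b'): continues run of 'b', length=4
  Position 4 ('b'): continues run of 'b', length=5
  Position 5 ('b'): continues run of 'b', length=6
  Position 6 ('a'): new char, reset run to 1
  Position 7 ('b'): new char, reset run to 1
Longest run: 'b' with length 6

6


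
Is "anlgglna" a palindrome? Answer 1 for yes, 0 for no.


Input: anlgglna
Reversed: anlgglna
  Compare pos 0 ('a') with pos 7 ('a'): match
  Compare pos 1 ('n') with pos 6 ('n'): match
  Compare pos 2 ('l') with pos 5 ('l'): match
  Compare pos 3 ('g') with pos 4 ('g'): match
Result: palindrome

1


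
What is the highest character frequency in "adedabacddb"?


Input: adedabacddb
Character counts:
  'a': 3
  'b': 2
  'c': 1
  'd': 4
  'e': 1
Maximum frequency: 4

4


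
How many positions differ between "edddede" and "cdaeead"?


Comparing "edddede" and "cdaeead" position by position:
  Position 0: 'e' vs 'c' => DIFFER
  Position 1: 'd' vs 'd' => same
  Position 2: 'd' vs 'a' => DIFFER
  Position 3: 'd' vs 'e' => DIFFER
  Position 4: 'e' vs 'e' => same
  Position 5: 'd' vs 'a' => DIFFER
  Position 6: 'e' vs 'd' => DIFFER
Positions that differ: 5

5


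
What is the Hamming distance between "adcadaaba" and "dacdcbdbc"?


Comparing "adcadaaba" and "dacdcbdbc" position by position:
  Position 0: 'a' vs 'd' => differ
  Position 1: 'd' vs 'a' => differ
  Position 2: 'c' vs 'c' => same
  Position 3: 'a' vs 'd' => differ
  Position 4: 'd' vs 'c' => differ
  Position 5: 'a' vs 'b' => differ
  Position 6: 'a' vs 'd' => differ
  Position 7: 'b' vs 'b' => same
  Position 8: 'a' vs 'c' => differ
Total differences (Hamming distance): 7

7


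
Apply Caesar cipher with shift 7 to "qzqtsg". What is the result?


Caesar cipher: shift "qzqtsg" by 7
  'q' (pos 16) + 7 = pos 23 = 'x'
  'z' (pos 25) + 7 = pos 6 = 'g'
  'q' (pos 16) + 7 = pos 23 = 'x'
  't' (pos 19) + 7 = pos 0 = 'a'
  's' (pos 18) + 7 = pos 25 = 'z'
  'g' (pos 6) + 7 = pos 13 = 'n'
Result: xgxazn

xgxazn


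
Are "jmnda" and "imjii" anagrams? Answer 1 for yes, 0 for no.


Strings: "jmnda", "imjii"
Sorted first:  adjmn
Sorted second: iiijm
Differ at position 0: 'a' vs 'i' => not anagrams

0


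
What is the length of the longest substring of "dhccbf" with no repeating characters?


Input: "dhccbf"
Sliding window (track last position of each char):
  Position 0 ('d'): window [0,0] length 1 -- new best
  Position 1 ('h'): window [0,1] length 2 -- new best
  Position 2 ('c'): window [0,2] length 3 -- new best
  Position 3 ('c'): repeat (last at 2), move window start to 3
  Position 3 ('c'): window [3,3] length 1
  Position 4 ('b'): window [3,4] length 2
  Position 5 ('f'): window [3,5] length 3
Longest substring with no repeats: "dhc" with length 3

3


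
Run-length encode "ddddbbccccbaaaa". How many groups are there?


Input: ddddbbccccbaaaa
Scanning for consecutive runs:
  Group 1: 'd' x 4 (positions 0-3)
  Group 2: 'b' x 2 (positions 4-5)
  Group 3: 'c' x 4 (positions 6-9)
  Group 4: 'b' x 1 (positions 10-10)
  Group 5: 'a' x 4 (positions 11-14)
Total groups: 5

5


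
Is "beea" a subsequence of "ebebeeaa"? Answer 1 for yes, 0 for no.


Check if "beea" is a subsequence of "ebebeeaa"
Greedy scan:
  Position 0 ('e'): no match needed
  Position 1 ('b'): matches sub[0] = 'b'
  Position 2 ('e'): matches sub[1] = 'e'
  Position 3 ('b'): no match needed
  Position 4 ('e'): matches sub[2] = 'e'
  Position 5 ('e'): no match needed
  Position 6 ('a'): matches sub[3] = 'a'
  Position 7 ('a'): no match needed
All 4 characters matched => is a subsequence

1


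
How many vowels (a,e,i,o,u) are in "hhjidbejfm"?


Input: hhjidbejfm
Checking each character:
  'h' at position 0: consonant
  'h' at position 1: consonant
  'j' at position 2: consonant
  'i' at position 3: vowel (running total: 1)
  'd' at position 4: consonant
  'b' at position 5: consonant
  'e' at position 6: vowel (running total: 2)
  'j' at position 7: consonant
  'f' at position 8: consonant
  'm' at position 9: consonant
Total vowels: 2

2


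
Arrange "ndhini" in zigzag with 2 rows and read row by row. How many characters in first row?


Zigzag "ndhini" into 2 rows:
Placing characters:
  'n' => row 0
  'd' => row 1
  'h' => row 0
  'i' => row 1
  'n' => row 0
  'i' => row 1
Rows:
  Row 0: "nhn"
  Row 1: "dii"
First row length: 3

3


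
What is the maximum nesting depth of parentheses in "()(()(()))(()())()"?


Input: "()(()(()))(()())()"
Tracking depth:
  Position 0 '(': depth becomes 1
  Position 1 ')': depth becomes 0
  Position 2 '(': depth becomes 1
  Position 3 '(': depth becomes 2
  Position 4 ')': depth becomes 1
  Position 5 '(': depth becomes 2
  Position 6 '(': depth becomes 3
  Position 7 ')': depth becomes 2
  Position 8 ')': depth becomes 1
  Position 9 ')': depth becomes 0
  Position 10 '(': depth becomes 1
  Position 11 '(': depth becomes 2
  Position 12 ')': depth becomes 1
  Position 13 '(': depth becomes 2
  Position 14 ')': depth becomes 1
  Position 15 ')': depth becomes 0
  Position 16 '(': depth becomes 1
  Position 17 ')': depth becomes 0
Maximum depth reached: 3

3


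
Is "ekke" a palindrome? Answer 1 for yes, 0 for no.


Input: ekke
Reversed: ekke
  Compare pos 0 ('e') with pos 3 ('e'): match
  Compare pos 1 ('k') with pos 2 ('k'): match
Result: palindrome

1


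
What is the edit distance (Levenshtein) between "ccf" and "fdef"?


Computing edit distance: "ccf" -> "fdef"
DP table:
           f    d    e    f
      0    1    2    3    4
  c   1    1    2    3    4
  c   2    2    2    3    4
  f   3    2    3    3    3
Edit distance = dp[3][4] = 3

3


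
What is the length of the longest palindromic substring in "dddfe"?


Input: "dddfe"
Checking substrings for palindromes:
  [0:3] "ddd" (len 3) => palindrome
  [0:2] "dd" (len 2) => palindrome
  [1:3] "dd" (len 2) => palindrome
Longest palindromic substring: "ddd" with length 3

3


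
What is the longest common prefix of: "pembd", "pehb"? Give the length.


Words: pembd, pehb
  Position 0: all 'p' => match
  Position 1: all 'e' => match
  Position 2: ('m', 'h') => mismatch, stop
LCP = "pe" (length 2)

2


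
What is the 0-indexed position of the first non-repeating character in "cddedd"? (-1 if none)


Input: cddedd
Character frequencies:
  'c': 1
  'd': 4
  'e': 1
Scanning left to right for freq == 1:
  Position 0 ('c'): unique! => answer = 0

0


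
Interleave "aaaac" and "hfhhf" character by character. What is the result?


Interleaving "aaaac" and "hfhhf":
  Position 0: 'a' from first, 'h' from second => "ah"
  Position 1: 'a' from first, 'f' from second => "af"
  Position 2: 'a' from first, 'h' from second => "ah"
  Position 3: 'a' from first, 'h' from second => "ah"
  Position 4: 'c' from first, 'f' from second => "cf"
Result: ahafahahcf

ahafahahcf


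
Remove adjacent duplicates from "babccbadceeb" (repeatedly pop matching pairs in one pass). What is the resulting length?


Input: babccbadceeb
Stack-based adjacent duplicate removal:
  Read 'b': push. Stack: b
  Read 'a': push. Stack: ba
  Read 'b': push. Stack: bab
  Read 'c': push. Stack: babc
  Read 'c': matches stack top 'c' => pop. Stack: bab
  Read 'b': matches stack top 'b' => pop. Stack: ba
  Read 'a': matches stack top 'a' => pop. Stack: b
  Read 'd': push. Stack: bd
  Read 'c': push. Stack: bdc
  Read 'e': push. Stack: bdce
  Read 'e': matches stack top 'e' => pop. Stack: bdc
  Read 'b': push. Stack: bdcb
Final stack: "bdcb" (length 4)

4
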